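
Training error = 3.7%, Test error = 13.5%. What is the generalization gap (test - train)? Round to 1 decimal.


Generalization gap = test_error - train_error
= 13.5 - 3.7
= 9.8%
A moderate gap.

9.8


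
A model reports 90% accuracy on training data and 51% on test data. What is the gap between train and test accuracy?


Gap = train_accuracy - test_accuracy
= 90 - 51
= 39%
This large gap strongly indicates overfitting.

39


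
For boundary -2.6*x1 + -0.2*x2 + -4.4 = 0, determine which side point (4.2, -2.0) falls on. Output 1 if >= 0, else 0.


Compute -2.6 * 4.2 + -0.2 * -2.0 + -4.4
= -10.92 + 0.4 + -4.4
= -14.92
Since -14.92 < 0, the point is on the negative side.

0


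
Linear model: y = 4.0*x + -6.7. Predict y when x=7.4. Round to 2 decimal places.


y = 4.0 * 7.4 + (-6.7)
= 29.6 + (-6.7)
= 22.90

22.90


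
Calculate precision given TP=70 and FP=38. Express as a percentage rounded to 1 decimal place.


Precision = TP / (TP + FP) * 100
= 70 / (70 + 38)
= 70 / 108
= 0.6481
= 64.8%

64.8


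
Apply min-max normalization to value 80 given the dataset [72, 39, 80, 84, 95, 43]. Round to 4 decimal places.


Min = 39, Max = 95
Range = 95 - 39 = 56
Scaled = (x - min) / (max - min)
= (80 - 39) / 56
= 41 / 56
= 0.7321

0.7321


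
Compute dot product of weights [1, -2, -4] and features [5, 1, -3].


Element-wise products:
1 * 5 = 5
-2 * 1 = -2
-4 * -3 = 12
Sum = 5 + -2 + 12
= 15

15


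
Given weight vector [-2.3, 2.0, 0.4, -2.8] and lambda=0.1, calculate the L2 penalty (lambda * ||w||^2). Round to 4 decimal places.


Squaring each weight:
(-2.3)^2 = 5.29
2.0^2 = 4.0
0.4^2 = 0.16
(-2.8)^2 = 7.84
Sum of squares = 17.29
Penalty = 0.1 * 17.29 = 1.7290

1.7290


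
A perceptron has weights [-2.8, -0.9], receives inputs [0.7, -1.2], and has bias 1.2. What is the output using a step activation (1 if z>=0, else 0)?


z = w . x + b
= -2.8*0.7 + -0.9*-1.2 + 1.2
= -1.96 + 1.08 + 1.2
= -0.88 + 1.2
= 0.32
Since z = 0.32 >= 0, output = 1

1


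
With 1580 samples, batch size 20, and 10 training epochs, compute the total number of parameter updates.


Iterations per epoch = 1580 / 20 = 79
Total updates = iterations_per_epoch * epochs
= 79 * 10
= 790

790


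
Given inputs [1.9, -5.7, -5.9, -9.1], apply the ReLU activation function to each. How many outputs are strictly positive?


ReLU(x) = max(0, x) for each element:
ReLU(1.9) = 1.9
ReLU(-5.7) = 0
ReLU(-5.9) = 0
ReLU(-9.1) = 0
Active neurons (>0): 1

1


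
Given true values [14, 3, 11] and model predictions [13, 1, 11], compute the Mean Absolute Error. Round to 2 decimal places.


Absolute errors: [1, 2, 0]
Sum of absolute errors = 3
MAE = 3 / 3 = 1.00

1.00


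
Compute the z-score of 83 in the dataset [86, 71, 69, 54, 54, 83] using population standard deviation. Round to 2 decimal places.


Mean = (86 + 71 + 69 + 54 + 54 + 83) / 6 = 69.5
Variance = sum((x_i - mean)^2) / n = 156.25
Std = sqrt(156.25) = 12.5
Z = (x - mean) / std
= (83 - 69.5) / 12.5
= 13.5 / 12.5
= 1.08

1.08


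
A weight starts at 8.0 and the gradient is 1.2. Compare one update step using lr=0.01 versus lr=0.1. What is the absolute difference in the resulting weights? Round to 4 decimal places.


With lr=0.01: w_new = 8.0 - 0.01 * 1.2 = 7.988
With lr=0.1: w_new = 8.0 - 0.1 * 1.2 = 7.88
Absolute difference = |7.988 - 7.88|
= 0.1080

0.1080


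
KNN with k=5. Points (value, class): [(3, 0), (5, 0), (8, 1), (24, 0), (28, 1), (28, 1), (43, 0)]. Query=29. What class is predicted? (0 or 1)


Distances from query 29:
Point 28 (class 1): distance = 1
Point 28 (class 1): distance = 1
Point 24 (class 0): distance = 5
Point 43 (class 0): distance = 14
Point 8 (class 1): distance = 21
K=5 nearest neighbors: classes = [1, 1, 0, 0, 1]
Votes for class 1: 3 / 5
Majority vote => class 1

1


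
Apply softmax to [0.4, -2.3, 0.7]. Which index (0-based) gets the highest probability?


Softmax is a monotonic transformation, so it preserves the argmax.
We need to find the index of the maximum logit.
Index 0: 0.4
Index 1: -2.3
Index 2: 0.7
Maximum logit = 0.7 at index 2

2


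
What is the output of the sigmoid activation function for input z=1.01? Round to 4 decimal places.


sigmoid(z) = 1 / (1 + exp(-z))
exp(-(1.01)) = exp(-1.01) = 0.3642
1 + 0.3642 = 1.3642
1 / 1.3642 = 0.7330

0.7330


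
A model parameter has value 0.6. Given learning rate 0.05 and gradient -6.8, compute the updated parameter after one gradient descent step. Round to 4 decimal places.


w_new = w_old - lr * gradient
= 0.6 - 0.05 * -6.8
= 0.6 - (-0.34)
= 0.9400

0.9400


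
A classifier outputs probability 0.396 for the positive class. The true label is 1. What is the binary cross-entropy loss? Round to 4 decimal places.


For y=1: Loss = -log(p)
= -log(0.396)
= -(-0.9263)
= 0.9263

0.9263


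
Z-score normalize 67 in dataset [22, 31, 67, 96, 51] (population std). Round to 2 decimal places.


Mean = (22 + 31 + 67 + 96 + 51) / 5 = 53.4
Variance = sum((x_i - mean)^2) / n = 698.64
Std = sqrt(698.64) = 26.4318
Z = (x - mean) / std
= (67 - 53.4) / 26.4318
= 13.6 / 26.4318
= 0.51

0.51


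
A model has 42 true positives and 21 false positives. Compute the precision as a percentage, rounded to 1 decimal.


Precision = TP / (TP + FP) * 100
= 42 / (42 + 21)
= 42 / 63
= 0.6667
= 66.7%

66.7


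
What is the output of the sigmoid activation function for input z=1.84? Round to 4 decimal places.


sigmoid(z) = 1 / (1 + exp(-z))
exp(-(1.84)) = exp(-1.84) = 0.1588
1 + 0.1588 = 1.1588
1 / 1.1588 = 0.8629

0.8629


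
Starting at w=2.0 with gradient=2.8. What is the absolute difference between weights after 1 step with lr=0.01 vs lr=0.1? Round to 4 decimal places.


With lr=0.01: w_new = 2.0 - 0.01 * 2.8 = 1.972
With lr=0.1: w_new = 2.0 - 0.1 * 2.8 = 1.72
Absolute difference = |1.972 - 1.72|
= 0.2520

0.2520


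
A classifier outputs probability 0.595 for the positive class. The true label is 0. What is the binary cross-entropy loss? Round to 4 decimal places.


For y=0: Loss = -log(1-p)
= -log(1 - 0.595)
= -log(0.405)
= -(-0.9039)
= 0.9039

0.9039


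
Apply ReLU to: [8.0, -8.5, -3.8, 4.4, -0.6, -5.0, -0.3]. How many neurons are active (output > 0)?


ReLU(x) = max(0, x) for each element:
ReLU(8.0) = 8.0
ReLU(-8.5) = 0
ReLU(-3.8) = 0
ReLU(4.4) = 4.4
ReLU(-0.6) = 0
ReLU(-5.0) = 0
ReLU(-0.3) = 0
Active neurons (>0): 2

2


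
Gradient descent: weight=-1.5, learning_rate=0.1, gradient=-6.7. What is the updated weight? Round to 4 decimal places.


w_new = w_old - lr * gradient
= -1.5 - 0.1 * -6.7
= -1.5 - (-0.67)
= -0.8300

-0.8300


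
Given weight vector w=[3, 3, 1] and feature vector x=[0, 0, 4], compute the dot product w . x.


Element-wise products:
3 * 0 = 0
3 * 0 = 0
1 * 4 = 4
Sum = 0 + 0 + 4
= 4

4


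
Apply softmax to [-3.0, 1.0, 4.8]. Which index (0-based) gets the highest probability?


Softmax is a monotonic transformation, so it preserves the argmax.
We need to find the index of the maximum logit.
Index 0: -3.0
Index 1: 1.0
Index 2: 4.8
Maximum logit = 4.8 at index 2

2


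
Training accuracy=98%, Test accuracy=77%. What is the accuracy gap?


Gap = train_accuracy - test_accuracy
= 98 - 77
= 21%
This large gap strongly indicates overfitting.

21


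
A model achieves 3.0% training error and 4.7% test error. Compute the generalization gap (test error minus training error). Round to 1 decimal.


Generalization gap = test_error - train_error
= 4.7 - 3.0
= 1.7%
A small gap suggests good generalization.

1.7


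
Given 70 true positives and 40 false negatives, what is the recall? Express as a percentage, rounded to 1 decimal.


Recall = TP / (TP + FN) * 100
= 70 / (70 + 40)
= 70 / 110
= 0.6364
= 63.6%

63.6


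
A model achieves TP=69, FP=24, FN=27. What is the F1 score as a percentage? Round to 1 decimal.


Precision = TP / (TP + FP) = 69 / 93 = 0.7419
Recall = TP / (TP + FN) = 69 / 96 = 0.7188
F1 = 2 * P * R / (P + R)
= 2 * 0.7419 * 0.7188 / (0.7419 + 0.7188)
= 1.0665 / 1.4607
= 0.7302
As percentage: 73.0%

73.0


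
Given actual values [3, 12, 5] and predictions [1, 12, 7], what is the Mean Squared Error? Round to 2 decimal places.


Differences: [2, 0, -2]
Squared errors: [4, 0, 4]
Sum of squared errors = 8
MSE = 8 / 3 = 2.67

2.67


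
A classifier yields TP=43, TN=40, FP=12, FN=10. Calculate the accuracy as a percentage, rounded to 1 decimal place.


Accuracy = (TP + TN) / (TP + TN + FP + FN) * 100
= (43 + 40) / (43 + 40 + 12 + 10)
= 83 / 105
= 0.7905
= 79.0%

79.0


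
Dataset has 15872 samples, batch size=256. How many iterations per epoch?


Iterations per epoch = dataset_size / batch_size
= 15872 / 256
= 62

62


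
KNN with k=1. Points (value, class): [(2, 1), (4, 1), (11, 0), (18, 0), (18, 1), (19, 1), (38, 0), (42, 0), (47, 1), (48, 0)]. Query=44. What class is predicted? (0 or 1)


Distances from query 44:
Point 42 (class 0): distance = 2
K=1 nearest neighbors: classes = [0]
Votes for class 1: 0 / 1
Majority vote => class 0

0


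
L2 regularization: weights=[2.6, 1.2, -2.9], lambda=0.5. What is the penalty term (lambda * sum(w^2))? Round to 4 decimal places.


Squaring each weight:
2.6^2 = 6.76
1.2^2 = 1.44
(-2.9)^2 = 8.41
Sum of squares = 16.61
Penalty = 0.5 * 16.61 = 8.3050

8.3050


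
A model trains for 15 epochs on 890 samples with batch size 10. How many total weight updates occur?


Iterations per epoch = 890 / 10 = 89
Total updates = iterations_per_epoch * epochs
= 89 * 15
= 1335

1335


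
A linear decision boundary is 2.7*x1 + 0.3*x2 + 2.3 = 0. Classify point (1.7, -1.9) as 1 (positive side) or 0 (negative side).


Compute 2.7 * 1.7 + 0.3 * -1.9 + 2.3
= 4.59 + -0.57 + 2.3
= 6.32
Since 6.32 >= 0, the point is on the positive side.

1


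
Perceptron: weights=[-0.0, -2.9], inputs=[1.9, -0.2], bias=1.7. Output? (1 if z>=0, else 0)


z = w . x + b
= -0.0*1.9 + -2.9*-0.2 + 1.7
= -0.0 + 0.58 + 1.7
= 0.58 + 1.7
= 2.28
Since z = 2.28 >= 0, output = 1

1


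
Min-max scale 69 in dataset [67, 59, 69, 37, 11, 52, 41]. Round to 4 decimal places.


Min = 11, Max = 69
Range = 69 - 11 = 58
Scaled = (x - min) / (max - min)
= (69 - 11) / 58
= 58 / 58
= 1.0000

1.0000


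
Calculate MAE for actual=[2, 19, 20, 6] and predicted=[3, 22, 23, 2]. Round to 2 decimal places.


Absolute errors: [1, 3, 3, 4]
Sum of absolute errors = 11
MAE = 11 / 4 = 2.75

2.75


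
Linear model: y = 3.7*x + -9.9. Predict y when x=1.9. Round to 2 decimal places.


y = 3.7 * 1.9 + (-9.9)
= 7.03 + (-9.9)
= -2.87

-2.87


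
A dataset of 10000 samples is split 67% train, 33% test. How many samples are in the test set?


Train samples = 10000 * 67% = 6700
Test samples = 10000 - 6700
= 3300

3300


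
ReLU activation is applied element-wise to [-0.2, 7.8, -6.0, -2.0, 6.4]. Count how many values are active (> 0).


ReLU(x) = max(0, x) for each element:
ReLU(-0.2) = 0
ReLU(7.8) = 7.8
ReLU(-6.0) = 0
ReLU(-2.0) = 0
ReLU(6.4) = 6.4
Active neurons (>0): 2

2


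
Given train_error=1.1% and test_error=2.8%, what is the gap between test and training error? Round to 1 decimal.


Generalization gap = test_error - train_error
= 2.8 - 1.1
= 1.7%
A small gap suggests good generalization.

1.7


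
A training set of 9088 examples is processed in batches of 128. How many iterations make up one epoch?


Iterations per epoch = dataset_size / batch_size
= 9088 / 128
= 71

71


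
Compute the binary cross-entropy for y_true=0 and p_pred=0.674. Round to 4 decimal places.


For y=0: Loss = -log(1-p)
= -log(1 - 0.674)
= -log(0.326)
= -(-1.1209)
= 1.1209

1.1209


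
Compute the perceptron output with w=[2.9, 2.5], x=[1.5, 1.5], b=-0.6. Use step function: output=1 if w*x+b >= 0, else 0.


z = w . x + b
= 2.9*1.5 + 2.5*1.5 + -0.6
= 4.35 + 3.75 + -0.6
= 8.1 + -0.6
= 7.5
Since z = 7.5 >= 0, output = 1

1


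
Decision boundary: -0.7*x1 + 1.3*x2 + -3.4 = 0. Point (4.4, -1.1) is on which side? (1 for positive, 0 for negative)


Compute -0.7 * 4.4 + 1.3 * -1.1 + -3.4
= -3.08 + -1.43 + -3.4
= -7.91
Since -7.91 < 0, the point is on the negative side.

0


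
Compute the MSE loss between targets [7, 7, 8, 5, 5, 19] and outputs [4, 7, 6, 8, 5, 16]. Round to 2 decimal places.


Differences: [3, 0, 2, -3, 0, 3]
Squared errors: [9, 0, 4, 9, 0, 9]
Sum of squared errors = 31
MSE = 31 / 6 = 5.17

5.17


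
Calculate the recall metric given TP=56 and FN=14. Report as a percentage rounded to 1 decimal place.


Recall = TP / (TP + FN) * 100
= 56 / (56 + 14)
= 56 / 70
= 0.8
= 80.0%

80.0


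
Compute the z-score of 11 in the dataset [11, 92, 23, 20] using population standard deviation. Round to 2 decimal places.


Mean = (11 + 92 + 23 + 20) / 4 = 36.5
Variance = sum((x_i - mean)^2) / n = 1046.25
Std = sqrt(1046.25) = 32.3458
Z = (x - mean) / std
= (11 - 36.5) / 32.3458
= -25.5 / 32.3458
= -0.79

-0.79


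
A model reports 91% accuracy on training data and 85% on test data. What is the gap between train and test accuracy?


Gap = train_accuracy - test_accuracy
= 91 - 85
= 6%
This moderate gap may indicate mild overfitting.

6


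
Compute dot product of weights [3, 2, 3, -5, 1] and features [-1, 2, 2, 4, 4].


Element-wise products:
3 * -1 = -3
2 * 2 = 4
3 * 2 = 6
-5 * 4 = -20
1 * 4 = 4
Sum = -3 + 4 + 6 + -20 + 4
= -9

-9


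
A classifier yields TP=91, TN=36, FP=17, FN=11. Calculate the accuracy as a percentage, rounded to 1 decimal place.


Accuracy = (TP + TN) / (TP + TN + FP + FN) * 100
= (91 + 36) / (91 + 36 + 17 + 11)
= 127 / 155
= 0.8194
= 81.9%

81.9


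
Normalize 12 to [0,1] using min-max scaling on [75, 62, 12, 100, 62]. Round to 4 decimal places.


Min = 12, Max = 100
Range = 100 - 12 = 88
Scaled = (x - min) / (max - min)
= (12 - 12) / 88
= 0 / 88
= 0.0000

0.0000


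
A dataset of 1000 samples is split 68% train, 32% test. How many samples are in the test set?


Train samples = 1000 * 68% = 680
Test samples = 1000 - 680
= 320

320


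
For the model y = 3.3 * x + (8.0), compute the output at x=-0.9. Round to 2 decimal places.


y = 3.3 * -0.9 + (8.0)
= -2.97 + (8.0)
= 5.03

5.03


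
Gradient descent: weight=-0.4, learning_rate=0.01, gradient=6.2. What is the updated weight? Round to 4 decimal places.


w_new = w_old - lr * gradient
= -0.4 - 0.01 * 6.2
= -0.4 - (0.062)
= -0.4620

-0.4620


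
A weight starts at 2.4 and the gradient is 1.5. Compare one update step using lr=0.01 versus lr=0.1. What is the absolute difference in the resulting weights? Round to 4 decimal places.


With lr=0.01: w_new = 2.4 - 0.01 * 1.5 = 2.385
With lr=0.1: w_new = 2.4 - 0.1 * 1.5 = 2.25
Absolute difference = |2.385 - 2.25|
= 0.1350

0.1350


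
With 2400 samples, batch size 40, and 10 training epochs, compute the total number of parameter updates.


Iterations per epoch = 2400 / 40 = 60
Total updates = iterations_per_epoch * epochs
= 60 * 10
= 600

600


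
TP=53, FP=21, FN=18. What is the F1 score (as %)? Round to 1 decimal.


Precision = TP / (TP + FP) = 53 / 74 = 0.7162
Recall = TP / (TP + FN) = 53 / 71 = 0.7465
F1 = 2 * P * R / (P + R)
= 2 * 0.7162 * 0.7465 / (0.7162 + 0.7465)
= 1.0693 / 1.4627
= 0.731
As percentage: 73.1%

73.1


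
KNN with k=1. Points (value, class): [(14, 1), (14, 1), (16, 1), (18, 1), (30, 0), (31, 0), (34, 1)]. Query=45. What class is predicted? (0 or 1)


Distances from query 45:
Point 34 (class 1): distance = 11
K=1 nearest neighbors: classes = [1]
Votes for class 1: 1 / 1
Majority vote => class 1

1


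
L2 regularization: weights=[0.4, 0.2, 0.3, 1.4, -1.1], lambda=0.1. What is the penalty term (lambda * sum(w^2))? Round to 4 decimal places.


Squaring each weight:
0.4^2 = 0.16
0.2^2 = 0.04
0.3^2 = 0.09
1.4^2 = 1.96
(-1.1)^2 = 1.21
Sum of squares = 3.46
Penalty = 0.1 * 3.46 = 0.3460

0.3460


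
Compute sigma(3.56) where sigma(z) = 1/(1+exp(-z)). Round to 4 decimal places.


sigmoid(z) = 1 / (1 + exp(-z))
exp(-(3.56)) = exp(-3.56) = 0.0284
1 + 0.0284 = 1.0284
1 / 1.0284 = 0.9723

0.9723


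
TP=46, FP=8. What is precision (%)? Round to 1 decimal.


Precision = TP / (TP + FP) * 100
= 46 / (46 + 8)
= 46 / 54
= 0.8519
= 85.2%

85.2


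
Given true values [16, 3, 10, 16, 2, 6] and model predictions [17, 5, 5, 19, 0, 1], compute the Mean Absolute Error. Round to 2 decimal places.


Absolute errors: [1, 2, 5, 3, 2, 5]
Sum of absolute errors = 18
MAE = 18 / 6 = 3.00

3.00


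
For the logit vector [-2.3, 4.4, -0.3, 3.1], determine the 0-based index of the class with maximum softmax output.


Softmax is a monotonic transformation, so it preserves the argmax.
We need to find the index of the maximum logit.
Index 0: -2.3
Index 1: 4.4
Index 2: -0.3
Index 3: 3.1
Maximum logit = 4.4 at index 1

1


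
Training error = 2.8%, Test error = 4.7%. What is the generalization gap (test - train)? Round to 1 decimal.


Generalization gap = test_error - train_error
= 4.7 - 2.8
= 1.9%
A small gap suggests good generalization.

1.9


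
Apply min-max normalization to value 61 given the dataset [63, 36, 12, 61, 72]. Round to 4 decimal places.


Min = 12, Max = 72
Range = 72 - 12 = 60
Scaled = (x - min) / (max - min)
= (61 - 12) / 60
= 49 / 60
= 0.8167

0.8167


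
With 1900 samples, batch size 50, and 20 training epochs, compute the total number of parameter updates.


Iterations per epoch = 1900 / 50 = 38
Total updates = iterations_per_epoch * epochs
= 38 * 20
= 760

760


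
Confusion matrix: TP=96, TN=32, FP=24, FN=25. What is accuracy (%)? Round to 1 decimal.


Accuracy = (TP + TN) / (TP + TN + FP + FN) * 100
= (96 + 32) / (96 + 32 + 24 + 25)
= 128 / 177
= 0.7232
= 72.3%

72.3


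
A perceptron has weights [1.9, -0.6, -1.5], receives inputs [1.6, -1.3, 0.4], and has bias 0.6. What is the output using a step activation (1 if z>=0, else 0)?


z = w . x + b
= 1.9*1.6 + -0.6*-1.3 + -1.5*0.4 + 0.6
= 3.04 + 0.78 + -0.6 + 0.6
= 3.22 + 0.6
= 3.82
Since z = 3.82 >= 0, output = 1

1


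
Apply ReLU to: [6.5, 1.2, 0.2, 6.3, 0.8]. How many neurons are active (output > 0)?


ReLU(x) = max(0, x) for each element:
ReLU(6.5) = 6.5
ReLU(1.2) = 1.2
ReLU(0.2) = 0.2
ReLU(6.3) = 6.3
ReLU(0.8) = 0.8
Active neurons (>0): 5

5


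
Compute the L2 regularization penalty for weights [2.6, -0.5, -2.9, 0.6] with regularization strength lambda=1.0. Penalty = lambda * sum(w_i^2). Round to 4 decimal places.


Squaring each weight:
2.6^2 = 6.76
(-0.5)^2 = 0.25
(-2.9)^2 = 8.41
0.6^2 = 0.36
Sum of squares = 15.78
Penalty = 1.0 * 15.78 = 15.7800

15.7800


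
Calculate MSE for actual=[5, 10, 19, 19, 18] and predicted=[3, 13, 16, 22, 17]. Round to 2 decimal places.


Differences: [2, -3, 3, -3, 1]
Squared errors: [4, 9, 9, 9, 1]
Sum of squared errors = 32
MSE = 32 / 5 = 6.40

6.40


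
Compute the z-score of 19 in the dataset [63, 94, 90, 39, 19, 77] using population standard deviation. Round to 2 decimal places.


Mean = (63 + 94 + 90 + 39 + 19 + 77) / 6 = 63.6667
Variance = sum((x_i - mean)^2) / n = 732.5556
Std = sqrt(732.5556) = 27.0658
Z = (x - mean) / std
= (19 - 63.6667) / 27.0658
= -44.6667 / 27.0658
= -1.65

-1.65


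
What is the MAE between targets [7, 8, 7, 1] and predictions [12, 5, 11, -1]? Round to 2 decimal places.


Absolute errors: [5, 3, 4, 2]
Sum of absolute errors = 14
MAE = 14 / 4 = 3.50

3.50


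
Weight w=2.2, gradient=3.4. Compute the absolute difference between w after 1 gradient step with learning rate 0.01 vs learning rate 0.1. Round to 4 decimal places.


With lr=0.01: w_new = 2.2 - 0.01 * 3.4 = 2.166
With lr=0.1: w_new = 2.2 - 0.1 * 3.4 = 1.86
Absolute difference = |2.166 - 1.86|
= 0.3060

0.3060


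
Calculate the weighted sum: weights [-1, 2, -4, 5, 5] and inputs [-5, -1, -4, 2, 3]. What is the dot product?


Element-wise products:
-1 * -5 = 5
2 * -1 = -2
-4 * -4 = 16
5 * 2 = 10
5 * 3 = 15
Sum = 5 + -2 + 16 + 10 + 15
= 44

44


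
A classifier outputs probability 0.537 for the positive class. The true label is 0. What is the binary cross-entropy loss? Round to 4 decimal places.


For y=0: Loss = -log(1-p)
= -log(1 - 0.537)
= -log(0.463)
= -(-0.77)
= 0.7700

0.7700


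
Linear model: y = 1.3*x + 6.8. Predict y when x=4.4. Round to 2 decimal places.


y = 1.3 * 4.4 + (6.8)
= 5.72 + (6.8)
= 12.52

12.52


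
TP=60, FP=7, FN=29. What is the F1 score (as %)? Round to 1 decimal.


Precision = TP / (TP + FP) = 60 / 67 = 0.8955
Recall = TP / (TP + FN) = 60 / 89 = 0.6742
F1 = 2 * P * R / (P + R)
= 2 * 0.8955 * 0.6742 / (0.8955 + 0.6742)
= 1.2074 / 1.5697
= 0.7692
As percentage: 76.9%

76.9


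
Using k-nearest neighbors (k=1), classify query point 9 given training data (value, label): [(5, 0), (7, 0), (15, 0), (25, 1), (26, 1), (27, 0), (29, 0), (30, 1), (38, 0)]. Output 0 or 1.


Distances from query 9:
Point 7 (class 0): distance = 2
K=1 nearest neighbors: classes = [0]
Votes for class 1: 0 / 1
Majority vote => class 0

0


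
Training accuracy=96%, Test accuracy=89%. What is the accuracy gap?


Gap = train_accuracy - test_accuracy
= 96 - 89
= 7%
This moderate gap may indicate mild overfitting.

7


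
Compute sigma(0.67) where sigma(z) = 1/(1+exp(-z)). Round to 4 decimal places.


sigmoid(z) = 1 / (1 + exp(-z))
exp(-(0.67)) = exp(-0.67) = 0.5117
1 + 0.5117 = 1.5117
1 / 1.5117 = 0.6615

0.6615


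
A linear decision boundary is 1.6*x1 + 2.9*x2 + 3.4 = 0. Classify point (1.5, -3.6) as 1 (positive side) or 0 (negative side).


Compute 1.6 * 1.5 + 2.9 * -3.6 + 3.4
= 2.4 + -10.44 + 3.4
= -4.64
Since -4.64 < 0, the point is on the negative side.

0


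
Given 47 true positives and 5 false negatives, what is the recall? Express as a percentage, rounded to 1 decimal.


Recall = TP / (TP + FN) * 100
= 47 / (47 + 5)
= 47 / 52
= 0.9038
= 90.4%

90.4


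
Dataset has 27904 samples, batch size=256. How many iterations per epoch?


Iterations per epoch = dataset_size / batch_size
= 27904 / 256
= 109

109


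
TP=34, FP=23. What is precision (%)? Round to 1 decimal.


Precision = TP / (TP + FP) * 100
= 34 / (34 + 23)
= 34 / 57
= 0.5965
= 59.6%

59.6


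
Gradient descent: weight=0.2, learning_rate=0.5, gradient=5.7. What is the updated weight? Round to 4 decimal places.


w_new = w_old - lr * gradient
= 0.2 - 0.5 * 5.7
= 0.2 - (2.85)
= -2.6500

-2.6500


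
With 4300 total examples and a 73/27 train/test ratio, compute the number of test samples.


Train samples = 4300 * 73% = 3139
Test samples = 4300 - 3139
= 1161

1161


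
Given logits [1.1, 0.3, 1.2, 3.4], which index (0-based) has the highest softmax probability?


Softmax is a monotonic transformation, so it preserves the argmax.
We need to find the index of the maximum logit.
Index 0: 1.1
Index 1: 0.3
Index 2: 1.2
Index 3: 3.4
Maximum logit = 3.4 at index 3

3


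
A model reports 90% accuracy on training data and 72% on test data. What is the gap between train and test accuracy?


Gap = train_accuracy - test_accuracy
= 90 - 72
= 18%
This gap suggests the model is overfitting.

18


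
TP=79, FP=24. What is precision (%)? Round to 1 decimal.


Precision = TP / (TP + FP) * 100
= 79 / (79 + 24)
= 79 / 103
= 0.767
= 76.7%

76.7


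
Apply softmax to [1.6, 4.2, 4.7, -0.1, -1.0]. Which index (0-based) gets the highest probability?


Softmax is a monotonic transformation, so it preserves the argmax.
We need to find the index of the maximum logit.
Index 0: 1.6
Index 1: 4.2
Index 2: 4.7
Index 3: -0.1
Index 4: -1.0
Maximum logit = 4.7 at index 2

2


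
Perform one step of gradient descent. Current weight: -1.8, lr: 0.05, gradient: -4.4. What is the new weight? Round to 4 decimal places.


w_new = w_old - lr * gradient
= -1.8 - 0.05 * -4.4
= -1.8 - (-0.22)
= -1.5800

-1.5800


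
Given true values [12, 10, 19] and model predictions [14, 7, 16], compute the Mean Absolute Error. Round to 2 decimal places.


Absolute errors: [2, 3, 3]
Sum of absolute errors = 8
MAE = 8 / 3 = 2.67

2.67


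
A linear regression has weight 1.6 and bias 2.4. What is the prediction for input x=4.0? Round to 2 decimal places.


y = 1.6 * 4.0 + (2.4)
= 6.4 + (2.4)
= 8.80

8.80


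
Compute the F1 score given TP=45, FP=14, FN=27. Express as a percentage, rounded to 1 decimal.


Precision = TP / (TP + FP) = 45 / 59 = 0.7627
Recall = TP / (TP + FN) = 45 / 72 = 0.625
F1 = 2 * P * R / (P + R)
= 2 * 0.7627 * 0.625 / (0.7627 + 0.625)
= 0.9534 / 1.3877
= 0.687
As percentage: 68.7%

68.7


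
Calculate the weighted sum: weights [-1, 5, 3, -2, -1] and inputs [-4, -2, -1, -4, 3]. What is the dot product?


Element-wise products:
-1 * -4 = 4
5 * -2 = -10
3 * -1 = -3
-2 * -4 = 8
-1 * 3 = -3
Sum = 4 + -10 + -3 + 8 + -3
= -4

-4


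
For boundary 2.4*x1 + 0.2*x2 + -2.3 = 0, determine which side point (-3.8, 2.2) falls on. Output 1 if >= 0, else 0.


Compute 2.4 * -3.8 + 0.2 * 2.2 + -2.3
= -9.12 + 0.44 + -2.3
= -10.98
Since -10.98 < 0, the point is on the negative side.

0


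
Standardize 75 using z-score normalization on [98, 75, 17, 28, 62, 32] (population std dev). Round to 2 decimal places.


Mean = (98 + 75 + 17 + 28 + 62 + 32) / 6 = 52.0
Variance = sum((x_i - mean)^2) / n = 824.3333
Std = sqrt(824.3333) = 28.7112
Z = (x - mean) / std
= (75 - 52.0) / 28.7112
= 23.0 / 28.7112
= 0.80

0.80


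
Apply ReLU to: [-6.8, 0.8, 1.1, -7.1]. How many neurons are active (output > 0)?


ReLU(x) = max(0, x) for each element:
ReLU(-6.8) = 0
ReLU(0.8) = 0.8
ReLU(1.1) = 1.1
ReLU(-7.1) = 0
Active neurons (>0): 2

2


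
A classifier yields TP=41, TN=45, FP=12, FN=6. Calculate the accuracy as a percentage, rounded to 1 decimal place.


Accuracy = (TP + TN) / (TP + TN + FP + FN) * 100
= (41 + 45) / (41 + 45 + 12 + 6)
= 86 / 104
= 0.8269
= 82.7%

82.7


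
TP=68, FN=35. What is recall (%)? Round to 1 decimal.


Recall = TP / (TP + FN) * 100
= 68 / (68 + 35)
= 68 / 103
= 0.6602
= 66.0%

66.0


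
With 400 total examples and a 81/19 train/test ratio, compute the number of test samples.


Train samples = 400 * 81% = 324
Test samples = 400 - 324
= 76

76


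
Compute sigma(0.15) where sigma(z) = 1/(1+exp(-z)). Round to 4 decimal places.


sigmoid(z) = 1 / (1 + exp(-z))
exp(-(0.15)) = exp(-0.15) = 0.8607
1 + 0.8607 = 1.8607
1 / 1.8607 = 0.5374

0.5374


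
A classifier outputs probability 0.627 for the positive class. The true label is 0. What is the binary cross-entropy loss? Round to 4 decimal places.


For y=0: Loss = -log(1-p)
= -log(1 - 0.627)
= -log(0.373)
= -(-0.9862)
= 0.9862

0.9862


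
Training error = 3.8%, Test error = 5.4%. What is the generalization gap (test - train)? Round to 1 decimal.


Generalization gap = test_error - train_error
= 5.4 - 3.8
= 1.6%
A small gap suggests good generalization.

1.6


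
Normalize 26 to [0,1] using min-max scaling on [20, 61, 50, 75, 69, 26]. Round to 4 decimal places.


Min = 20, Max = 75
Range = 75 - 20 = 55
Scaled = (x - min) / (max - min)
= (26 - 20) / 55
= 6 / 55
= 0.1091

0.1091


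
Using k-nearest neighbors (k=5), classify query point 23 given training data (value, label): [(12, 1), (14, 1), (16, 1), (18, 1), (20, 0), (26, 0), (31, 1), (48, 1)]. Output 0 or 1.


Distances from query 23:
Point 20 (class 0): distance = 3
Point 26 (class 0): distance = 3
Point 18 (class 1): distance = 5
Point 16 (class 1): distance = 7
Point 31 (class 1): distance = 8
K=5 nearest neighbors: classes = [0, 0, 1, 1, 1]
Votes for class 1: 3 / 5
Majority vote => class 1

1


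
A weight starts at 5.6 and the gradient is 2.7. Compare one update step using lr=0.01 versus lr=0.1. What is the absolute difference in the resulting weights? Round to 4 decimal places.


With lr=0.01: w_new = 5.6 - 0.01 * 2.7 = 5.573
With lr=0.1: w_new = 5.6 - 0.1 * 2.7 = 5.33
Absolute difference = |5.573 - 5.33|
= 0.2430

0.2430


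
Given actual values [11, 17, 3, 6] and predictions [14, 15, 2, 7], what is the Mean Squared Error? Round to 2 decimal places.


Differences: [-3, 2, 1, -1]
Squared errors: [9, 4, 1, 1]
Sum of squared errors = 15
MSE = 15 / 4 = 3.75

3.75


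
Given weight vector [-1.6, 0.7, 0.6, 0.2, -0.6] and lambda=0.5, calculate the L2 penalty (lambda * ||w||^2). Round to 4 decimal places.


Squaring each weight:
(-1.6)^2 = 2.56
0.7^2 = 0.49
0.6^2 = 0.36
0.2^2 = 0.04
(-0.6)^2 = 0.36
Sum of squares = 3.81
Penalty = 0.5 * 3.81 = 1.9050

1.9050


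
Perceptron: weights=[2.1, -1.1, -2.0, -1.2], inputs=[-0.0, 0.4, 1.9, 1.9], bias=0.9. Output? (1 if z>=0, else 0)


z = w . x + b
= 2.1*-0.0 + -1.1*0.4 + -2.0*1.9 + -1.2*1.9 + 0.9
= -0.0 + -0.44 + -3.8 + -2.28 + 0.9
= -6.52 + 0.9
= -5.62
Since z = -5.62 < 0, output = 0

0


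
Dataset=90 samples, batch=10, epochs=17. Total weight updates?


Iterations per epoch = 90 / 10 = 9
Total updates = iterations_per_epoch * epochs
= 9 * 17
= 153

153


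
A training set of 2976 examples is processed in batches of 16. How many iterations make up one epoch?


Iterations per epoch = dataset_size / batch_size
= 2976 / 16
= 186

186


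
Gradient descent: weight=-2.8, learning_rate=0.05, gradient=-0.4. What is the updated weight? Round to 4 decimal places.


w_new = w_old - lr * gradient
= -2.8 - 0.05 * -0.4
= -2.8 - (-0.02)
= -2.7800

-2.7800


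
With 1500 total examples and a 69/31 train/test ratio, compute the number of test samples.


Train samples = 1500 * 69% = 1035
Test samples = 1500 - 1035
= 465

465


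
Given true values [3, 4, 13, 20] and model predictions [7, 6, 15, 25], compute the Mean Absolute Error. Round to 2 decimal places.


Absolute errors: [4, 2, 2, 5]
Sum of absolute errors = 13
MAE = 13 / 4 = 3.25

3.25


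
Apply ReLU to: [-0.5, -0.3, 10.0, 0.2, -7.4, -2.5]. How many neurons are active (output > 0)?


ReLU(x) = max(0, x) for each element:
ReLU(-0.5) = 0
ReLU(-0.3) = 0
ReLU(10.0) = 10.0
ReLU(0.2) = 0.2
ReLU(-7.4) = 0
ReLU(-2.5) = 0
Active neurons (>0): 2

2


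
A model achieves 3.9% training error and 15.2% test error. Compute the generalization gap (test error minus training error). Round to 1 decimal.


Generalization gap = test_error - train_error
= 15.2 - 3.9
= 11.3%
A large gap suggests overfitting.

11.3


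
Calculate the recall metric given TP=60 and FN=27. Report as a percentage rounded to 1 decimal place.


Recall = TP / (TP + FN) * 100
= 60 / (60 + 27)
= 60 / 87
= 0.6897
= 69.0%

69.0


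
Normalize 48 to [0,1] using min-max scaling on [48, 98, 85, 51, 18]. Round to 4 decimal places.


Min = 18, Max = 98
Range = 98 - 18 = 80
Scaled = (x - min) / (max - min)
= (48 - 18) / 80
= 30 / 80
= 0.3750

0.3750


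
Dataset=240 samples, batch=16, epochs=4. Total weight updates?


Iterations per epoch = 240 / 16 = 15
Total updates = iterations_per_epoch * epochs
= 15 * 4
= 60

60


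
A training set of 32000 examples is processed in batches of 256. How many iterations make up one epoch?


Iterations per epoch = dataset_size / batch_size
= 32000 / 256
= 125

125


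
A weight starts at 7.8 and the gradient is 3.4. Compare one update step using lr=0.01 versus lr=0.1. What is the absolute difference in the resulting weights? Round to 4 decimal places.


With lr=0.01: w_new = 7.8 - 0.01 * 3.4 = 7.766
With lr=0.1: w_new = 7.8 - 0.1 * 3.4 = 7.46
Absolute difference = |7.766 - 7.46|
= 0.3060

0.3060


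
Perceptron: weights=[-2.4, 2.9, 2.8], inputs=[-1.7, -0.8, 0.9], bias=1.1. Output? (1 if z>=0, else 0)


z = w . x + b
= -2.4*-1.7 + 2.9*-0.8 + 2.8*0.9 + 1.1
= 4.08 + -2.32 + 2.52 + 1.1
= 4.28 + 1.1
= 5.38
Since z = 5.38 >= 0, output = 1

1


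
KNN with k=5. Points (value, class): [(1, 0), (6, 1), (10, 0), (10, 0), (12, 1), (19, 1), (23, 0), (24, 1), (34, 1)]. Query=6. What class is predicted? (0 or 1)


Distances from query 6:
Point 6 (class 1): distance = 0
Point 10 (class 0): distance = 4
Point 10 (class 0): distance = 4
Point 1 (class 0): distance = 5
Point 12 (class 1): distance = 6
K=5 nearest neighbors: classes = [1, 0, 0, 0, 1]
Votes for class 1: 2 / 5
Majority vote => class 0

0


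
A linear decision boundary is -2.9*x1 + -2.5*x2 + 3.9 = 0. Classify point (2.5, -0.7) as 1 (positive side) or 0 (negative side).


Compute -2.9 * 2.5 + -2.5 * -0.7 + 3.9
= -7.25 + 1.75 + 3.9
= -1.6
Since -1.6 < 0, the point is on the negative side.

0


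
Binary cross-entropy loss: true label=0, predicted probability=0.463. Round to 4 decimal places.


For y=0: Loss = -log(1-p)
= -log(1 - 0.463)
= -log(0.537)
= -(-0.6218)
= 0.6218

0.6218


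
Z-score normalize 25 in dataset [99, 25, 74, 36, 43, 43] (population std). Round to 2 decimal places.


Mean = (99 + 25 + 74 + 36 + 43 + 43) / 6 = 53.3333
Variance = sum((x_i - mean)^2) / n = 638.2222
Std = sqrt(638.2222) = 25.2631
Z = (x - mean) / std
= (25 - 53.3333) / 25.2631
= -28.3333 / 25.2631
= -1.12

-1.12


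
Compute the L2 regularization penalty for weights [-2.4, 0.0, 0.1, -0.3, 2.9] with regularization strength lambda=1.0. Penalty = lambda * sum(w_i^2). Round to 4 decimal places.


Squaring each weight:
(-2.4)^2 = 5.76
0.0^2 = 0.0
0.1^2 = 0.01
(-0.3)^2 = 0.09
2.9^2 = 8.41
Sum of squares = 14.27
Penalty = 1.0 * 14.27 = 14.2700

14.2700


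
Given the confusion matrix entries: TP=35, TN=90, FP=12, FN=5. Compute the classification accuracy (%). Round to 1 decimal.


Accuracy = (TP + TN) / (TP + TN + FP + FN) * 100
= (35 + 90) / (35 + 90 + 12 + 5)
= 125 / 142
= 0.8803
= 88.0%

88.0


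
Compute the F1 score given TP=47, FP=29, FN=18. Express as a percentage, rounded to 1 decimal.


Precision = TP / (TP + FP) = 47 / 76 = 0.6184
Recall = TP / (TP + FN) = 47 / 65 = 0.7231
F1 = 2 * P * R / (P + R)
= 2 * 0.6184 * 0.7231 / (0.6184 + 0.7231)
= 0.8943 / 1.3415
= 0.6667
As percentage: 66.7%

66.7


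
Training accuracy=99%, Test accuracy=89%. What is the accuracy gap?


Gap = train_accuracy - test_accuracy
= 99 - 89
= 10%
This moderate gap may indicate mild overfitting.

10


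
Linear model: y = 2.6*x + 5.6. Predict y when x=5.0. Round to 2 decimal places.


y = 2.6 * 5.0 + (5.6)
= 13.0 + (5.6)
= 18.60

18.60


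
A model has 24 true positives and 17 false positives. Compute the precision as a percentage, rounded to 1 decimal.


Precision = TP / (TP + FP) * 100
= 24 / (24 + 17)
= 24 / 41
= 0.5854
= 58.5%

58.5


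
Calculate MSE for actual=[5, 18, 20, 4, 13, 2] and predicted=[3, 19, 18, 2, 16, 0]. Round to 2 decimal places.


Differences: [2, -1, 2, 2, -3, 2]
Squared errors: [4, 1, 4, 4, 9, 4]
Sum of squared errors = 26
MSE = 26 / 6 = 4.33

4.33


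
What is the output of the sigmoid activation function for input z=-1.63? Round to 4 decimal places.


sigmoid(z) = 1 / (1 + exp(-z))
exp(-(-1.63)) = exp(1.63) = 5.1039
1 + 5.1039 = 6.1039
1 / 6.1039 = 0.1638

0.1638


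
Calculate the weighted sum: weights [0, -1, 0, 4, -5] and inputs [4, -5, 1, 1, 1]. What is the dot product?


Element-wise products:
0 * 4 = 0
-1 * -5 = 5
0 * 1 = 0
4 * 1 = 4
-5 * 1 = -5
Sum = 0 + 5 + 0 + 4 + -5
= 4

4


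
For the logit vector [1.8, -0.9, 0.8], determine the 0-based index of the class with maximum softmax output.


Softmax is a monotonic transformation, so it preserves the argmax.
We need to find the index of the maximum logit.
Index 0: 1.8
Index 1: -0.9
Index 2: 0.8
Maximum logit = 1.8 at index 0

0


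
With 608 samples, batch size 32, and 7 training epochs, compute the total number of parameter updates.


Iterations per epoch = 608 / 32 = 19
Total updates = iterations_per_epoch * epochs
= 19 * 7
= 133

133


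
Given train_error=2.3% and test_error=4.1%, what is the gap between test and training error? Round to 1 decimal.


Generalization gap = test_error - train_error
= 4.1 - 2.3
= 1.8%
A small gap suggests good generalization.

1.8


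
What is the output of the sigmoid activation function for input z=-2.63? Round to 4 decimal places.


sigmoid(z) = 1 / (1 + exp(-z))
exp(-(-2.63)) = exp(2.63) = 13.8738
1 + 13.8738 = 14.8738
1 / 14.8738 = 0.0672

0.0672


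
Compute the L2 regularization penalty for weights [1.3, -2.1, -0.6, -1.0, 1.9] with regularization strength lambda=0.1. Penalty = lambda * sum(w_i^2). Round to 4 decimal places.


Squaring each weight:
1.3^2 = 1.69
(-2.1)^2 = 4.41
(-0.6)^2 = 0.36
(-1.0)^2 = 1.0
1.9^2 = 3.61
Sum of squares = 11.07
Penalty = 0.1 * 11.07 = 1.1070

1.1070


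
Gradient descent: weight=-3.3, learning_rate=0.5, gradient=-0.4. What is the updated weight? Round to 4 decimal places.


w_new = w_old - lr * gradient
= -3.3 - 0.5 * -0.4
= -3.3 - (-0.2)
= -3.1000

-3.1000


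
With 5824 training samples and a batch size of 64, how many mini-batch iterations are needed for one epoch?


Iterations per epoch = dataset_size / batch_size
= 5824 / 64
= 91

91


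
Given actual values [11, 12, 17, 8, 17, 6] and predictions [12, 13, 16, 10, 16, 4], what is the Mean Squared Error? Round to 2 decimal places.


Differences: [-1, -1, 1, -2, 1, 2]
Squared errors: [1, 1, 1, 4, 1, 4]
Sum of squared errors = 12
MSE = 12 / 6 = 2.00

2.00


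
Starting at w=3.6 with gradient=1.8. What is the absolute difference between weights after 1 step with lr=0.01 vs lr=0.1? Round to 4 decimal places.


With lr=0.01: w_new = 3.6 - 0.01 * 1.8 = 3.582
With lr=0.1: w_new = 3.6 - 0.1 * 1.8 = 3.42
Absolute difference = |3.582 - 3.42|
= 0.1620

0.1620


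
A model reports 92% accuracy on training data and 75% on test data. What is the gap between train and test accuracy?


Gap = train_accuracy - test_accuracy
= 92 - 75
= 17%
This gap suggests the model is overfitting.

17


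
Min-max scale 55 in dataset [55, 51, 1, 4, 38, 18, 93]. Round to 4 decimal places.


Min = 1, Max = 93
Range = 93 - 1 = 92
Scaled = (x - min) / (max - min)
= (55 - 1) / 92
= 54 / 92
= 0.5870

0.5870


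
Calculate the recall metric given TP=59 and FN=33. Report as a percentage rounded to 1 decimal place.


Recall = TP / (TP + FN) * 100
= 59 / (59 + 33)
= 59 / 92
= 0.6413
= 64.1%

64.1


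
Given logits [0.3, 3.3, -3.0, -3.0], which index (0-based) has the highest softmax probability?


Softmax is a monotonic transformation, so it preserves the argmax.
We need to find the index of the maximum logit.
Index 0: 0.3
Index 1: 3.3
Index 2: -3.0
Index 3: -3.0
Maximum logit = 3.3 at index 1

1


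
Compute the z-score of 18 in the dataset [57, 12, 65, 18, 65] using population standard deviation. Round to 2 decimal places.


Mean = (57 + 12 + 65 + 18 + 65) / 5 = 43.4
Variance = sum((x_i - mean)^2) / n = 549.84
Std = sqrt(549.84) = 23.4487
Z = (x - mean) / std
= (18 - 43.4) / 23.4487
= -25.4 / 23.4487
= -1.08

-1.08


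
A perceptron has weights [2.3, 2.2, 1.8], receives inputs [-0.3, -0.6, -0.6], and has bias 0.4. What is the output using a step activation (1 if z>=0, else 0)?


z = w . x + b
= 2.3*-0.3 + 2.2*-0.6 + 1.8*-0.6 + 0.4
= -0.69 + -1.32 + -1.08 + 0.4
= -3.09 + 0.4
= -2.69
Since z = -2.69 < 0, output = 0

0


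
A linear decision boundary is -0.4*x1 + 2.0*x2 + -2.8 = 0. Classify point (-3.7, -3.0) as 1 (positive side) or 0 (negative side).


Compute -0.4 * -3.7 + 2.0 * -3.0 + -2.8
= 1.48 + -6.0 + -2.8
= -7.32
Since -7.32 < 0, the point is on the negative side.

0


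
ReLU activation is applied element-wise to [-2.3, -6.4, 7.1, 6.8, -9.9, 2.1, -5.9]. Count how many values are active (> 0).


ReLU(x) = max(0, x) for each element:
ReLU(-2.3) = 0
ReLU(-6.4) = 0
ReLU(7.1) = 7.1
ReLU(6.8) = 6.8
ReLU(-9.9) = 0
ReLU(2.1) = 2.1
ReLU(-5.9) = 0
Active neurons (>0): 3

3


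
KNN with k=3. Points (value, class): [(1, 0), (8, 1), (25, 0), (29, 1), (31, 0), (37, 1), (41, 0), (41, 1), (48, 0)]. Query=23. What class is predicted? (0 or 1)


Distances from query 23:
Point 25 (class 0): distance = 2
Point 29 (class 1): distance = 6
Point 31 (class 0): distance = 8
K=3 nearest neighbors: classes = [0, 1, 0]
Votes for class 1: 1 / 3
Majority vote => class 0

0
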